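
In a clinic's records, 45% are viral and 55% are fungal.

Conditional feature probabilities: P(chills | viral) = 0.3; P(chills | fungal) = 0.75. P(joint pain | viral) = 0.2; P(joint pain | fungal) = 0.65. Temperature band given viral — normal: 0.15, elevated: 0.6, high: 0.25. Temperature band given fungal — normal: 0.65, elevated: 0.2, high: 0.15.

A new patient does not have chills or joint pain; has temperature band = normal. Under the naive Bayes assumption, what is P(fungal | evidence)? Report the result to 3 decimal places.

viral: 0.45 × (1−0.3) × (1−0.2) × 0.15 = 0.0378
fungal: 0.55 × (1−0.75) × (1−0.65) × 0.65 = 0.03128125
P(fungal | x) = 0.03128125 / 0.06908125 ≈ 0.453

0.453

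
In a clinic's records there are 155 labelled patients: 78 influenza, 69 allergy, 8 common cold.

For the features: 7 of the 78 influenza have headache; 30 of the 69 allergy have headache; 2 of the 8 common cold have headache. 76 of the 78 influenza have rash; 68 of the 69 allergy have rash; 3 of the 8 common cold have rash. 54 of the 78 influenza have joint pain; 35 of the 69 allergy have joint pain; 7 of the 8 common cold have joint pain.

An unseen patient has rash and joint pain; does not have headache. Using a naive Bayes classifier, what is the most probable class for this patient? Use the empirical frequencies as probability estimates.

influenza: (78/155) × (71/78) × (76/78) × (54/78) ≈ 0.30899
allergy: (69/155) × (39/69) × (68/69) × (35/69) ≈ 0.12578
common cold: (8/155) × (6/8) × (3/8) × (7/8) ≈ 0.0127016
Highest score → influenza.

influenza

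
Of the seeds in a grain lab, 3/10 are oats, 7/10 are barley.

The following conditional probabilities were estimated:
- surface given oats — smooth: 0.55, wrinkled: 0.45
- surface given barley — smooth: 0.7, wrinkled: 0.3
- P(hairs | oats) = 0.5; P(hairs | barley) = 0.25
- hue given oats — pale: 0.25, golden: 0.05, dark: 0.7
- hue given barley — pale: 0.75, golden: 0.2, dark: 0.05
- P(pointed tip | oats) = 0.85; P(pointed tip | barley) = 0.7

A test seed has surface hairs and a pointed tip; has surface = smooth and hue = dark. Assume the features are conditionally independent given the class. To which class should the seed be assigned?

oats: 0.3 × 0.55 × 0.5 × 0.7 × 0.85 = 0.0490875
barley: 0.7 × 0.7 × 0.25 × 0.05 × 0.7 = 0.0042875
Highest score → oats.

oats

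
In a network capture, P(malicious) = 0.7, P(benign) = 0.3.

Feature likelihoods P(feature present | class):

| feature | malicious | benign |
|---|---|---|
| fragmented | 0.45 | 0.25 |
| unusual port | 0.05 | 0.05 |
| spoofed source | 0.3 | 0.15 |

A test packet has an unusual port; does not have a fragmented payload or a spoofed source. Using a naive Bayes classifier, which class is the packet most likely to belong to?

malicious: 0.7 × (1−0.45) × 0.05 × (1−0.3) = 0.013475
benign: 0.3 × (1−0.25) × 0.05 × (1−0.15) = 0.0095625
Highest score → malicious.

malicious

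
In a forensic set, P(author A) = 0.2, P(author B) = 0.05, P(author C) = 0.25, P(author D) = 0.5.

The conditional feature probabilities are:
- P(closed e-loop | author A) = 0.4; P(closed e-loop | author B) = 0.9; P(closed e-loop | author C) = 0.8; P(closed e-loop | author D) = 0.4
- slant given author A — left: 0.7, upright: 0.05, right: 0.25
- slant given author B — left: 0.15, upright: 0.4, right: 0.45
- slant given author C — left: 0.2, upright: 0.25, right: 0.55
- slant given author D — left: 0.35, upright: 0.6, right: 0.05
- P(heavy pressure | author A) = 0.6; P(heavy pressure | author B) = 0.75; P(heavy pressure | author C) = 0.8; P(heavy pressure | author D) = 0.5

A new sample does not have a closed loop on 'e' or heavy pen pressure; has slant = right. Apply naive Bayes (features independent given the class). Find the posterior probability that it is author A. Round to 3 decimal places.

author A: 0.2 × (1−0.4) × 0.25 × (1−0.6) = 0.012
author B: 0.05 × (1−0.9) × 0.45 × (1−0.75) = 0.0005625
author C: 0.25 × (1−0.8) × 0.55 × (1−0.8) = 0.0055
author D: 0.5 × (1−0.4) × 0.05 × (1−0.5) = 0.0075
P(author A | x) = 0.012 / 0.0255625 ≈ 0.469

0.469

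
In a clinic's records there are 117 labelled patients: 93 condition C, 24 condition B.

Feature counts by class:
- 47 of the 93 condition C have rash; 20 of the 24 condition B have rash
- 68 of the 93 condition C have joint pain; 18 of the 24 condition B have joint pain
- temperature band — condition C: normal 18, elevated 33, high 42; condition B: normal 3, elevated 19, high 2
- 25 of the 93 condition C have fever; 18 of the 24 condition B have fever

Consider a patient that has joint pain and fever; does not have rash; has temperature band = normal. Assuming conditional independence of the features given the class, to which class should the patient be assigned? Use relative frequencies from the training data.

condition C

condition C: (93/117) × (46/93) × (68/93) × (18/93) × (25/93) ≈ 0.014957
condition B: (24/117) × (4/24) × (18/24) × (3/24) × (18/24) ≈ 0.00240385
Highest score → condition C.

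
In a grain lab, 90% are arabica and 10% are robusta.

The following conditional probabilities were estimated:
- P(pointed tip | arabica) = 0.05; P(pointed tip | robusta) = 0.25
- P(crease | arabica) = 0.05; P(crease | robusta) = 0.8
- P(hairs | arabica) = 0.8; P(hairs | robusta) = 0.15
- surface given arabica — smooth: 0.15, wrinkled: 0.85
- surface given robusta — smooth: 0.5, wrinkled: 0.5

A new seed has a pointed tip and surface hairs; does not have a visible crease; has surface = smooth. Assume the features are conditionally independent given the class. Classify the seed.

arabica: 0.9 × 0.05 × (1−0.05) × 0.8 × 0.15 = 0.00513
robusta: 0.1 × 0.25 × (1−0.8) × 0.15 × 0.5 = 0.000375
Highest score → arabica.

arabica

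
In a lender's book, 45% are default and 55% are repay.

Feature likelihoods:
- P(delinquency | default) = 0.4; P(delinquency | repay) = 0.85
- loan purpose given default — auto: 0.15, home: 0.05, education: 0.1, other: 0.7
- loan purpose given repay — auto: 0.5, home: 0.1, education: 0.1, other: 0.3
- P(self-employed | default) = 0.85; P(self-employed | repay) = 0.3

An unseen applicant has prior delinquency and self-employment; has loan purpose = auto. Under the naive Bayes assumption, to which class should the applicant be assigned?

default: 0.45 × 0.4 × 0.15 × 0.85 = 0.02295
repay: 0.55 × 0.85 × 0.5 × 0.3 = 0.070125
Highest score → repay.

repay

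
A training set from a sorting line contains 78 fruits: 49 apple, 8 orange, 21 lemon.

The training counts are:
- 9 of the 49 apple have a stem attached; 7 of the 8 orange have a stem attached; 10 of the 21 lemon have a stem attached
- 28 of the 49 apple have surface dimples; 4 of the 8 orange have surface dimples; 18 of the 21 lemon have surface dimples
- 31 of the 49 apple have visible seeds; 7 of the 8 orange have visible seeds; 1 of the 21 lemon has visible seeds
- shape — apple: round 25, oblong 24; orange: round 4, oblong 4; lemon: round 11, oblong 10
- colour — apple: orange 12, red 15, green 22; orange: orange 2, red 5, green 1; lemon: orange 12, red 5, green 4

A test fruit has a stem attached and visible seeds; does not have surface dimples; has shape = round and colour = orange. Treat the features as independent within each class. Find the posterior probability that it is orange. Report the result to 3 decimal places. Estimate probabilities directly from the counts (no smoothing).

apple: (49/78) × (9/49) × (21/49) × (31/49) × (25/49) × (12/49) ≈ 0.003909
orange: (8/78) × (7/8) × (4/8) × (7/8) × (4/8) × (2/8) ≈ 0.00490785
lemon: (21/78) × (10/21) × (3/21) × (1/21) × (11/21) × (12/21) ≈ 0.00026105
P(orange | x) = 0.00490785 / 0.0090779 ≈ 0.541

0.541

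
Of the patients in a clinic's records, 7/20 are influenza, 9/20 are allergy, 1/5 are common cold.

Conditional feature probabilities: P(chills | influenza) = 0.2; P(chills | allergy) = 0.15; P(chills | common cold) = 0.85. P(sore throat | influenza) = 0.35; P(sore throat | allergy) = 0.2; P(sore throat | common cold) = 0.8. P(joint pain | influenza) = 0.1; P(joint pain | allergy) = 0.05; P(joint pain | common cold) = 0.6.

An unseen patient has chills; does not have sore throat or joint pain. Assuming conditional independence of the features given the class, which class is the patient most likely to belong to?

allergy

influenza: 0.35 × 0.2 × (1−0.35) × (1−0.1) = 0.04095
allergy: 0.45 × 0.15 × (1−0.2) × (1−0.05) = 0.0513
common cold: 0.2 × 0.85 × (1−0.8) × (1−0.6) = 0.0136
Highest score → allergy.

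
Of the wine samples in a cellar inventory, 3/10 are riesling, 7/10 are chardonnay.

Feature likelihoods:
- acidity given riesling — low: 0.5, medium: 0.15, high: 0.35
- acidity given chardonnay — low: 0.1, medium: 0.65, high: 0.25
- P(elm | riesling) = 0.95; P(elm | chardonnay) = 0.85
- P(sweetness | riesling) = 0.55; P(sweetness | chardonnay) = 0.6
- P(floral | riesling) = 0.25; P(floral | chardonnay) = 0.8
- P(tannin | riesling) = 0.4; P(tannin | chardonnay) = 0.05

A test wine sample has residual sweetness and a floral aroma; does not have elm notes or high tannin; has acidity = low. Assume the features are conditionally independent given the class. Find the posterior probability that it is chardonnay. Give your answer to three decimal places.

riesling: 0.3 × 0.5 × (1−0.95) × 0.55 × 0.25 × (1−0.4) = 0.00061875
chardonnay: 0.7 × 0.1 × (1−0.85) × 0.6 × 0.8 × (1−0.05) = 0.004788
P(chardonnay | x) = 0.004788 / 0.00540675 ≈ 0.886

0.886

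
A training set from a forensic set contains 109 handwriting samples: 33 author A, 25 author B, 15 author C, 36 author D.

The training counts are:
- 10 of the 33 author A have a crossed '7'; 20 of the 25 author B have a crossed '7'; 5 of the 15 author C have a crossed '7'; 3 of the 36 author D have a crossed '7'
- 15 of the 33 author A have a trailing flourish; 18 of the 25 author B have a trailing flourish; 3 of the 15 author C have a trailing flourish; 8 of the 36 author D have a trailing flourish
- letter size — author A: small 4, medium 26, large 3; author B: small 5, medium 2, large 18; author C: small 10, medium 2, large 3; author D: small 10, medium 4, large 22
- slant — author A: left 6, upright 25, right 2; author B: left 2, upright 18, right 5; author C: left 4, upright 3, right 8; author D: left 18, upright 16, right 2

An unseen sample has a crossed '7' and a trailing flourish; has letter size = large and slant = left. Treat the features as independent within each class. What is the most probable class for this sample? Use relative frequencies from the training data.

author B

author A: (33/109) × (10/33) × (15/33) × (3/33) × (6/33) ≈ 0.00068928
author B: (25/109) × (20/25) × (18/25) × (18/25) × (2/25) ≈ 0.00760954
author C: (15/109) × (5/15) × (3/15) × (3/15) × (4/15) ≈ 0.000489297
author D: (36/109) × (3/36) × (8/36) × (22/36) × (18/36) ≈ 0.00186884
Highest score → author B.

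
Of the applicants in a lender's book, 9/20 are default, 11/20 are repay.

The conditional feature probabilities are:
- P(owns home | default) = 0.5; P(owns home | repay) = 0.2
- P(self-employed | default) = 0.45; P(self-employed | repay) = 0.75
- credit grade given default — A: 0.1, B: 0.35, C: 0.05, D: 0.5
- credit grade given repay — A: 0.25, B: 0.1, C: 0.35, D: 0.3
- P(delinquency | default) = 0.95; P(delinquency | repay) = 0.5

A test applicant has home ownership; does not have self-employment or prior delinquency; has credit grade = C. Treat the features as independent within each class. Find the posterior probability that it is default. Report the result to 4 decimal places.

0.0604

default: 0.45 × 0.5 × (1−0.45) × 0.05 × (1−0.95) = 0.000309375
repay: 0.55 × 0.2 × (1−0.75) × 0.35 × (1−0.5) = 0.0048125
P(default | x) = 0.000309375 / 0.005121875 ≈ 0.0604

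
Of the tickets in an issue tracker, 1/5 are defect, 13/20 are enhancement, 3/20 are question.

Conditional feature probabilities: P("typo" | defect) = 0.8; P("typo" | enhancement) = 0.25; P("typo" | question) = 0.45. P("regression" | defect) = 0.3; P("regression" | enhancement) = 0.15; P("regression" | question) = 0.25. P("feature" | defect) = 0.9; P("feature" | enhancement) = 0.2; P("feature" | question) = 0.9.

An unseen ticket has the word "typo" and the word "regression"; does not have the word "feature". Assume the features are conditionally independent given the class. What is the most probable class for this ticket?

enhancement

defect: 0.2 × 0.8 × 0.3 × (1−0.9) = 0.0048
enhancement: 0.65 × 0.25 × 0.15 × (1−0.2) = 0.0195
question: 0.15 × 0.45 × 0.25 × (1−0.9) = 0.0016875
Highest score → enhancement.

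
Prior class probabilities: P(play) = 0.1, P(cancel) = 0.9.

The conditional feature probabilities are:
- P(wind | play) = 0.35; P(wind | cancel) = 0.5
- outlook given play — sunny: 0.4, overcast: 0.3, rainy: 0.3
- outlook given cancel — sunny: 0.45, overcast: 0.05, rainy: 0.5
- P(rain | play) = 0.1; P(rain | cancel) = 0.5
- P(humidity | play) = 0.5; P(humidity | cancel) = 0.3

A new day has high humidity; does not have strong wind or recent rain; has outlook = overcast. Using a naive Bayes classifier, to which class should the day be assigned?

play: 0.1 × (1−0.35) × 0.3 × (1−0.1) × 0.5 = 0.008775
cancel: 0.9 × (1−0.5) × 0.05 × (1−0.5) × 0.3 = 0.003375
Highest score → play.

play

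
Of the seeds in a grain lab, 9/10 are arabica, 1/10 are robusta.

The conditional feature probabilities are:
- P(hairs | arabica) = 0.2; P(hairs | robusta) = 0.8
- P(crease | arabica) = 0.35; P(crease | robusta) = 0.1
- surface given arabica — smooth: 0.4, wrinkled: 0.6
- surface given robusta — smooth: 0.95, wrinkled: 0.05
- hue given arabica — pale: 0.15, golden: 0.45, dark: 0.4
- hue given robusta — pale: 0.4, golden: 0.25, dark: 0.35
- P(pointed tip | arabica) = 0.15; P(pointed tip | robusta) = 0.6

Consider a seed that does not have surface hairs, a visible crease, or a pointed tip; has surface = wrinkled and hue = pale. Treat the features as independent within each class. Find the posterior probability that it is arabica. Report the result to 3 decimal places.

0.996

arabica: 0.9 × (1−0.2) × (1−0.35) × 0.6 × 0.15 × (1−0.15) = 0.035802
robusta: 0.1 × (1−0.8) × (1−0.1) × 0.05 × 0.4 × (1−0.6) = 0.000144
P(arabica | x) = 0.035802 / 0.035946 ≈ 0.996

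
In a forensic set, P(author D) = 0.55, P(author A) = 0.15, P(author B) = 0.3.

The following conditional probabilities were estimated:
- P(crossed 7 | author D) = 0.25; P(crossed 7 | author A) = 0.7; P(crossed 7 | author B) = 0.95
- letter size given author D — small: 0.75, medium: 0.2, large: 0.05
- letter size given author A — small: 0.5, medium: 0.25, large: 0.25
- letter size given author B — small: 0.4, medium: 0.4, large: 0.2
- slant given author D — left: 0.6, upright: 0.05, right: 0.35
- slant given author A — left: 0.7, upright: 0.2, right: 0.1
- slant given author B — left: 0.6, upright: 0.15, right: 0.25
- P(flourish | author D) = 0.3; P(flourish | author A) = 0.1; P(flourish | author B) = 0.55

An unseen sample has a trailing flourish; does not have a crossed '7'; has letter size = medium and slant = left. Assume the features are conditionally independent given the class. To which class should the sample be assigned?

author D

author D: 0.55 × (1−0.25) × 0.2 × 0.6 × 0.3 = 0.01485
author A: 0.15 × (1−0.7) × 0.25 × 0.7 × 0.1 = 0.0007875
author B: 0.3 × (1−0.95) × 0.4 × 0.6 × 0.55 = 0.00198
Highest score → author D.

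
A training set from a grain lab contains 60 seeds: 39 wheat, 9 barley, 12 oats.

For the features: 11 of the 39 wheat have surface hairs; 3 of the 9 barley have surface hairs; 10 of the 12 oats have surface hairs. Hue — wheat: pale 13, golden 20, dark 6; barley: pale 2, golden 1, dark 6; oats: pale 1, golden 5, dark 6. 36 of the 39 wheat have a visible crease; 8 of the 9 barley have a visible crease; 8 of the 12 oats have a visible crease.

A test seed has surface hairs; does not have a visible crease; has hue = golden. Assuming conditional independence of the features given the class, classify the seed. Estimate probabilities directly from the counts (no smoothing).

oats

wheat: (39/60) × (11/39) × (20/39) × (3/39) ≈ 0.00723208
barley: (9/60) × (3/9) × (1/9) × (1/9) ≈ 0.000617284
oats: (12/60) × (10/12) × (5/12) × (4/12) ≈ 0.0231481
Highest score → oats.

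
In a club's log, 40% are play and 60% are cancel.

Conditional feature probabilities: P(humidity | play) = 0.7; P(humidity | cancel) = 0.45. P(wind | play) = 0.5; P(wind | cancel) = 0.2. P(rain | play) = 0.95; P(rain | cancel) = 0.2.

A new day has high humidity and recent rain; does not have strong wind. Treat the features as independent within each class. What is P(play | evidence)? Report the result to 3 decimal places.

play: 0.4 × 0.7 × (1−0.5) × 0.95 = 0.133
cancel: 0.6 × 0.45 × (1−0.2) × 0.2 = 0.0432
P(play | x) = 0.133 / 0.1762 ≈ 0.755

0.755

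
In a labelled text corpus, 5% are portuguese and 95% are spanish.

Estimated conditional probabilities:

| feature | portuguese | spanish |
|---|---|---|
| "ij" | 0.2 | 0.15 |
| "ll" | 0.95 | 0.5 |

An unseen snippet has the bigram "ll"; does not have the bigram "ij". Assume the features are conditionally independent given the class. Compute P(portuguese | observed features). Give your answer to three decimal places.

portuguese: 0.05 × (1−0.2) × 0.95 = 0.038
spanish: 0.95 × (1−0.15) × 0.5 = 0.40375
P(portuguese | x) = 0.038 / 0.44175 ≈ 0.086

0.086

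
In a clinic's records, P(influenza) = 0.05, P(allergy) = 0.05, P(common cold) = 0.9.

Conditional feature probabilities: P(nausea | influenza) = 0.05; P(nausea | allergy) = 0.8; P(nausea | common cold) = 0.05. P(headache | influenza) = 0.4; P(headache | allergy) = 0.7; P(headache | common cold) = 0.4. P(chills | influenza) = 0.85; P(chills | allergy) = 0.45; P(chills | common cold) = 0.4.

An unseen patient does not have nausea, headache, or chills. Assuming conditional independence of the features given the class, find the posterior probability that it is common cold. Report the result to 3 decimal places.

0.981

influenza: 0.05 × (1−0.05) × (1−0.4) × (1−0.85) = 0.004275
allergy: 0.05 × (1−0.8) × (1−0.7) × (1−0.45) = 0.00165
common cold: 0.9 × (1−0.05) × (1−0.4) × (1−0.4) = 0.3078
P(common cold | x) = 0.3078 / 0.313725 ≈ 0.981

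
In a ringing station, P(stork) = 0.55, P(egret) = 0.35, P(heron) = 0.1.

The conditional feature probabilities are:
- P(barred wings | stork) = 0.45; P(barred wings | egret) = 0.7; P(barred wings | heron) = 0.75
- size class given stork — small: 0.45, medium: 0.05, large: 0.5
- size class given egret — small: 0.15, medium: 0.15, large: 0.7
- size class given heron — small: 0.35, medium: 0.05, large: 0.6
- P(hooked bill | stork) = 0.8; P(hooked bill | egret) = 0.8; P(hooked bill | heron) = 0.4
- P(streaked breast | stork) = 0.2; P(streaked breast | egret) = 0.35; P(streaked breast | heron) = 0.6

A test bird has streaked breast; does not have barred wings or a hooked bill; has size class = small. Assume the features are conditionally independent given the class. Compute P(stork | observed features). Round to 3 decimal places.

0.561

stork: 0.55 × (1−0.45) × 0.45 × (1−0.8) × 0.2 = 0.005445
egret: 0.35 × (1−0.7) × 0.15 × (1−0.8) × 0.35 = 0.0011025
heron: 0.1 × (1−0.75) × 0.35 × (1−0.4) × 0.6 = 0.00315
P(stork | x) = 0.005445 / 0.0096975 ≈ 0.561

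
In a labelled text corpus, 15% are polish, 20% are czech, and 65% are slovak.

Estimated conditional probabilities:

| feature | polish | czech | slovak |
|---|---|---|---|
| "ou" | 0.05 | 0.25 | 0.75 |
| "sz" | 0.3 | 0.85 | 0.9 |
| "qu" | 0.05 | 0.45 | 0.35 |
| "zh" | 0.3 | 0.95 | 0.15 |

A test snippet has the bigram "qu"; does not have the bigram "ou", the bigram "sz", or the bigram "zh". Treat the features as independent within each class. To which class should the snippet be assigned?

slovak

polish: 0.15 × (1−0.05) × (1−0.3) × 0.05 × (1−0.3) = 0.00349125
czech: 0.2 × (1−0.25) × (1−0.85) × 0.45 × (1−0.95) = 0.00050625
slovak: 0.65 × (1−0.75) × (1−0.9) × 0.35 × (1−0.15) = 0.004834375
Highest score → slovak.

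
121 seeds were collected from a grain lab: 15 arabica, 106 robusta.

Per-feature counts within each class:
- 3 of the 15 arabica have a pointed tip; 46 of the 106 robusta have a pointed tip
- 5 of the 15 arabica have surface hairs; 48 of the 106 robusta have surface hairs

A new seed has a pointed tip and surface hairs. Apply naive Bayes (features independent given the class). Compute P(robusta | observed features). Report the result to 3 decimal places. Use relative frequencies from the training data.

0.954

arabica: (15/121) × (3/15) × (5/15) ≈ 0.00826446
robusta: (106/121) × (46/106) × (48/106) ≈ 0.17215
P(robusta | x) = 0.17215 / 0.18041446 ≈ 0.954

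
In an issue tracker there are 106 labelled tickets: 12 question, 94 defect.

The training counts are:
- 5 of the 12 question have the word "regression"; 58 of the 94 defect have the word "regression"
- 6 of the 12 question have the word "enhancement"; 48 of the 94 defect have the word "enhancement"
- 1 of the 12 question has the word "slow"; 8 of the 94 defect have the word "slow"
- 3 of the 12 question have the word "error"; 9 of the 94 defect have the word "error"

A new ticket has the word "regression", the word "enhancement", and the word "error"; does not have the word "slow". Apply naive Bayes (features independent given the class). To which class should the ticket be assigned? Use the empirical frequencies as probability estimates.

question: (12/106) × (5/12) × (6/12) × (11/12) × (3/12) ≈ 0.00540487
defect: (94/106) × (58/94) × (48/94) × (86/94) × (9/94) ≈ 0.0244749
Highest score → defect.

defect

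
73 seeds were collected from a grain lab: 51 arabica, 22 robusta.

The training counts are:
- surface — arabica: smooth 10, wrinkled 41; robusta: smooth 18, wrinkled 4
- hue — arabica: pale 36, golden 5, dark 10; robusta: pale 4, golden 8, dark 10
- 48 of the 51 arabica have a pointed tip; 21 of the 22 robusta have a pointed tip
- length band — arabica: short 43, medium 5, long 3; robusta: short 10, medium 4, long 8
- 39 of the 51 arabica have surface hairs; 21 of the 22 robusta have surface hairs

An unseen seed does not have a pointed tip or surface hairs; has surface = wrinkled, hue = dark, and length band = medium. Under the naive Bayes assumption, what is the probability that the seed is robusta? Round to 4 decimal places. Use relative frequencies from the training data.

0.0589

arabica: (51/73) × (41/51) × (10/51) × (3/51) × (5/51) × (12/51) ≈ 0.000149435
robusta: (22/73) × (4/22) × (10/22) × (1/22) × (4/22) × (1/22) ≈ 0.00000935635
P(robusta | x) = 0.00000935635 / 0.00015879135 ≈ 0.0589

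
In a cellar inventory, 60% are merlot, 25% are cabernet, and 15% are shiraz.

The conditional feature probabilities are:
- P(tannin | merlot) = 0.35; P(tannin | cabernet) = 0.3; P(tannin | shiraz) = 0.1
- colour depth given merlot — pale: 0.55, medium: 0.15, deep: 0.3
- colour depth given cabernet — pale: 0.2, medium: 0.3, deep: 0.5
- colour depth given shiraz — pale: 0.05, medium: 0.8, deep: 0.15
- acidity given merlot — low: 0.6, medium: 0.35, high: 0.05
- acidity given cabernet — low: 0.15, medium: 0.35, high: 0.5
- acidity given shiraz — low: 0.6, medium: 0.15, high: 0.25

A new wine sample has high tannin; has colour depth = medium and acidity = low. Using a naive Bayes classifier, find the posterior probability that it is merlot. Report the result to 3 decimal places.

merlot: 0.6 × 0.35 × 0.15 × 0.6 = 0.0189
cabernet: 0.25 × 0.3 × 0.3 × 0.15 = 0.003375
shiraz: 0.15 × 0.1 × 0.8 × 0.6 = 0.0072
P(merlot | x) = 0.0189 / 0.029475 ≈ 0.641

0.641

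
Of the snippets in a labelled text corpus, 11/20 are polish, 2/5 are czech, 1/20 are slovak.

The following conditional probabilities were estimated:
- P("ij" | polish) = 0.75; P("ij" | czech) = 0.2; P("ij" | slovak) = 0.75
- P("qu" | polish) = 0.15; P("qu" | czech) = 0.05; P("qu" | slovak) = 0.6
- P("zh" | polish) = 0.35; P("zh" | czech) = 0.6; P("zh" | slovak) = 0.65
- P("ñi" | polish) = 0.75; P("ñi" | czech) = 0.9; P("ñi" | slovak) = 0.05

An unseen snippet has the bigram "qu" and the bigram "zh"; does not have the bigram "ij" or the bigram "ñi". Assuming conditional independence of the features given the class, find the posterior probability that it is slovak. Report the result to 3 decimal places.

polish: 0.55 × (1−0.75) × 0.15 × 0.35 × (1−0.75) = 0.0018046875
czech: 0.4 × (1−0.2) × 0.05 × 0.6 × (1−0.9) = 0.00096
slovak: 0.05 × (1−0.75) × 0.6 × 0.65 × (1−0.05) = 0.00463125
P(slovak | x) = 0.00463125 / 0.0073959375 ≈ 0.626

0.626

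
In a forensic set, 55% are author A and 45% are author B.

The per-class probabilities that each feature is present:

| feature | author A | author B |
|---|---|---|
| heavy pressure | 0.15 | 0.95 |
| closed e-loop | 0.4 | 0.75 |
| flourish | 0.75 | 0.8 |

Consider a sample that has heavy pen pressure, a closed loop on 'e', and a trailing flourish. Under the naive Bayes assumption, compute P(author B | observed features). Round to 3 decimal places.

author A: 0.55 × 0.15 × 0.4 × 0.75 = 0.02475
author B: 0.45 × 0.95 × 0.75 × 0.8 = 0.2565
P(author B | x) = 0.2565 / 0.28125 ≈ 0.912

0.912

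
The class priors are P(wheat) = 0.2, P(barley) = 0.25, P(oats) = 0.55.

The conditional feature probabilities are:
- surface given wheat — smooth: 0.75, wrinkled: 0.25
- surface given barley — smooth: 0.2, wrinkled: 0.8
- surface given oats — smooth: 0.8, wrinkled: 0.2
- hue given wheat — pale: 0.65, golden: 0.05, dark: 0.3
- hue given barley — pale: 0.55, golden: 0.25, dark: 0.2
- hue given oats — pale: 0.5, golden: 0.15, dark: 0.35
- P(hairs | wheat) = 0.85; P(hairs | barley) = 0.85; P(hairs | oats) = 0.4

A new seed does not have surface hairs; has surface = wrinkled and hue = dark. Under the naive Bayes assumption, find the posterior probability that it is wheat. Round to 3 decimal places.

wheat: 0.2 × 0.25 × 0.3 × (1−0.85) = 0.00225
barley: 0.25 × 0.8 × 0.2 × (1−0.85) = 0.006
oats: 0.55 × 0.2 × 0.35 × (1−0.4) = 0.0231
P(wheat | x) = 0.00225 / 0.03135 ≈ 0.072

0.072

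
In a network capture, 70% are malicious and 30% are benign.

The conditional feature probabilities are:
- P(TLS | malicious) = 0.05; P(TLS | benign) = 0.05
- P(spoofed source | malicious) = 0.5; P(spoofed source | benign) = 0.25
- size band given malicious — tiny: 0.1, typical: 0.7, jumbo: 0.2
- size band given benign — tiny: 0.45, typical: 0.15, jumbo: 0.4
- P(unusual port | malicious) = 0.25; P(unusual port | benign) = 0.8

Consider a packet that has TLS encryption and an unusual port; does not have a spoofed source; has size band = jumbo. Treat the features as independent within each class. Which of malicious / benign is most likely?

benign

malicious: 0.7 × 0.05 × (1−0.5) × 0.2 × 0.25 = 0.000875
benign: 0.3 × 0.05 × (1−0.25) × 0.4 × 0.8 = 0.0036
Highest score → benign.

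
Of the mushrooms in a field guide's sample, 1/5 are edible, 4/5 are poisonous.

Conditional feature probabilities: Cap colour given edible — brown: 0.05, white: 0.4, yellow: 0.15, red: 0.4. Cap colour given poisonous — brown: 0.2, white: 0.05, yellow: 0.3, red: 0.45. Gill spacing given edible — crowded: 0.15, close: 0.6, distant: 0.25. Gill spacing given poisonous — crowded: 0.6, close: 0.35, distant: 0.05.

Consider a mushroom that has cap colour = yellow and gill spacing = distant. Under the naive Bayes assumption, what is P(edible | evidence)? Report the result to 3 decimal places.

0.385

edible: 0.2 × 0.15 × 0.25 = 0.0075
poisonous: 0.8 × 0.3 × 0.05 = 0.012
P(edible | x) = 0.0075 / 0.0195 ≈ 0.385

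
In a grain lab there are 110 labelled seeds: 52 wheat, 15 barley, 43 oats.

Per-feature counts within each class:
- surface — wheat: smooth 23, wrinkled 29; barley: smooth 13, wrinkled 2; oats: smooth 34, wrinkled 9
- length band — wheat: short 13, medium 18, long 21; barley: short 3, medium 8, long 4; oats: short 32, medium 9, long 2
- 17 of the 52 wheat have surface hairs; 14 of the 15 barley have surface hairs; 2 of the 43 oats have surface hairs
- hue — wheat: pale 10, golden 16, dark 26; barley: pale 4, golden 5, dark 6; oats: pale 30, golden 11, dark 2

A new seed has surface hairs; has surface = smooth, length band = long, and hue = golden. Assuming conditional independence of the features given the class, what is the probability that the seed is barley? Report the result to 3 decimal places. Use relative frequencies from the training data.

wheat: (52/110) × (23/52) × (21/52) × (17/52) × (16/52) ≈ 0.00849402
barley: (15/110) × (13/15) × (4/15) × (14/15) × (5/15) ≈ 0.00980471
oats: (43/110) × (34/43) × (2/43) × (2/43) × (11/43) ≈ 0.000171054
P(barley | x) = 0.00980471 / 0.018469784 ≈ 0.531

0.531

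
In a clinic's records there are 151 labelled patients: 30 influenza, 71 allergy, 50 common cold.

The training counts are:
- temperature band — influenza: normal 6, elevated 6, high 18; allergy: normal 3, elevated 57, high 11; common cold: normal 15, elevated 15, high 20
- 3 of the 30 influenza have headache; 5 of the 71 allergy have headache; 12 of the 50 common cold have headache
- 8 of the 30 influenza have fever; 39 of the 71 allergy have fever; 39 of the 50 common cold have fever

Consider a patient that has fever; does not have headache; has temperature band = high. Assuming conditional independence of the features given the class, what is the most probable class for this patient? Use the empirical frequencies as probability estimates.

influenza: (30/151) × (18/30) × (27/30) × (8/30) ≈ 0.0286093
allergy: (71/151) × (11/71) × (66/71) × (39/71) ≈ 0.037197
common cold: (50/151) × (20/50) × (38/50) × (39/50) ≈ 0.0785166
Highest score → common cold.

common cold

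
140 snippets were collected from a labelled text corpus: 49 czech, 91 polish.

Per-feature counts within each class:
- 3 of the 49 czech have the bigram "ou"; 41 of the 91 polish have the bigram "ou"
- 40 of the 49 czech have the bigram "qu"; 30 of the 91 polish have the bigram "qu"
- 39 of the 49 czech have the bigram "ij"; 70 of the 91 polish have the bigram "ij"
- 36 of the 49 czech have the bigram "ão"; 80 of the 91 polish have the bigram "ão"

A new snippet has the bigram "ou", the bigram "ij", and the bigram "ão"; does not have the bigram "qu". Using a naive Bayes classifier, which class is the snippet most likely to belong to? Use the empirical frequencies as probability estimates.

polish

czech: (49/140) × (3/49) × (9/49) × (39/49) × (36/49) ≈ 0.00230152
polish: (91/140) × (41/91) × (61/91) × (70/91) × (80/91) ≈ 0.132755
Highest score → polish.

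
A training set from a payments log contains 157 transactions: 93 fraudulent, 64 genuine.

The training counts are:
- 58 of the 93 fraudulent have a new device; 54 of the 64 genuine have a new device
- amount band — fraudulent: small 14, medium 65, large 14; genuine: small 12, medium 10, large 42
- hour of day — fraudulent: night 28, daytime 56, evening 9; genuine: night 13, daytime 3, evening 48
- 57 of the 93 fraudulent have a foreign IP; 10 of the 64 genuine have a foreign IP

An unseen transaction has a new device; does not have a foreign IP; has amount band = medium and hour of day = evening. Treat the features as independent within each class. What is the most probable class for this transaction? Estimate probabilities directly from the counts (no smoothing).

genuine

fraudulent: (93/157) × (58/93) × (65/93) × (9/93) × (36/93) ≈ 0.00967248
genuine: (64/157) × (54/64) × (10/64) × (48/64) × (54/64) ≈ 0.0340086
Highest score → genuine.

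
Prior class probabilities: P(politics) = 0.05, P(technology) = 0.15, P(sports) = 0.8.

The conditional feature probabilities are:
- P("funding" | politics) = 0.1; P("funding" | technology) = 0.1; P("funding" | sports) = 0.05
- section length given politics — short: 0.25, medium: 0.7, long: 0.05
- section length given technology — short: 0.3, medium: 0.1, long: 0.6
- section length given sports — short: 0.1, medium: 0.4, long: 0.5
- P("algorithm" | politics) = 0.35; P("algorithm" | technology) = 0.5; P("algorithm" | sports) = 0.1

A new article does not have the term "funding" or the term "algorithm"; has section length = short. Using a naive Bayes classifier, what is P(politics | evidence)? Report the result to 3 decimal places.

politics: 0.05 × (1−0.1) × 0.25 × (1−0.35) = 0.0073125
technology: 0.15 × (1−0.1) × 0.3 × (1−0.5) = 0.02025
sports: 0.8 × (1−0.05) × 0.1 × (1−0.1) = 0.0684
P(politics | x) = 0.0073125 / 0.0959625 ≈ 0.076

0.076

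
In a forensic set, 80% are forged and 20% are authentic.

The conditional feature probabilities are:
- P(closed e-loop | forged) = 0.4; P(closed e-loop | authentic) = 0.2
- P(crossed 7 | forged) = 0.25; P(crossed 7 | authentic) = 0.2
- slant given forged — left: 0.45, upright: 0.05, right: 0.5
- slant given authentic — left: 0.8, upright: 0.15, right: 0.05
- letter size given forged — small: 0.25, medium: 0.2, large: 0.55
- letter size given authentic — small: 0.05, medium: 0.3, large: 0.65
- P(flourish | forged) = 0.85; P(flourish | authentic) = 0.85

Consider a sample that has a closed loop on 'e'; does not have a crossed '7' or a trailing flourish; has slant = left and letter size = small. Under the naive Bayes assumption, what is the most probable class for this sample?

forged

forged: 0.8 × 0.4 × (1−0.25) × 0.45 × 0.25 × (1−0.85) = 0.00405
authentic: 0.2 × 0.2 × (1−0.2) × 0.8 × 0.05 × (1−0.85) = 0.000192
Highest score → forged.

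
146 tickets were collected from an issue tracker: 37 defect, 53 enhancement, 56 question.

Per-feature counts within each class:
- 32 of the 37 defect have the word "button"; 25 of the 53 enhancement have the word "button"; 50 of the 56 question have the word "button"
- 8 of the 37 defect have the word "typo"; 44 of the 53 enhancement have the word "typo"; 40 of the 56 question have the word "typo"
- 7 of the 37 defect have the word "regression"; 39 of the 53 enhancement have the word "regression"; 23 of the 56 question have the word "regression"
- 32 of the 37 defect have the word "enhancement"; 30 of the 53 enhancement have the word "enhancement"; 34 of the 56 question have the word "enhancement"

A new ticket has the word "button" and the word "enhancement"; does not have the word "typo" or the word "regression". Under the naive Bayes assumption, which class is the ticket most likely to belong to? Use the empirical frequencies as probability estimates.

defect: (37/146) × (32/37) × (29/37) × (30/37) × (32/37) ≈ 0.120465
enhancement: (53/146) × (25/53) × (9/53) × (14/53) × (30/53) ≈ 0.00434762
question: (56/146) × (50/56) × (16/56) × (33/56) × (34/56) ≈ 0.0350079
Highest score → defect.

defect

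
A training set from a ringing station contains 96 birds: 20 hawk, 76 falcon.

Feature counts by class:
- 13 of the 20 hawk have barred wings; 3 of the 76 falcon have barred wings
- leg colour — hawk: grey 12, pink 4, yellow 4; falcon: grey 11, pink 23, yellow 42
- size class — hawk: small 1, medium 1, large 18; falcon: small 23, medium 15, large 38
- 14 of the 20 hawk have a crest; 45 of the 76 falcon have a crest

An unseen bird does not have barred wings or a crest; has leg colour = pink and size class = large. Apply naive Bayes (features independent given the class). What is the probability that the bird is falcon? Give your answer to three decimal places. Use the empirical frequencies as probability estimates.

hawk: (20/96) × (7/20) × (4/20) × (18/20) × (6/20) = 0.0039375
falcon: (76/96) × (73/76) × (23/76) × (38/76) × (31/76) ≈ 0.0469336
P(falcon | x) = 0.0469336 / 0.0508711 ≈ 0.923

0.923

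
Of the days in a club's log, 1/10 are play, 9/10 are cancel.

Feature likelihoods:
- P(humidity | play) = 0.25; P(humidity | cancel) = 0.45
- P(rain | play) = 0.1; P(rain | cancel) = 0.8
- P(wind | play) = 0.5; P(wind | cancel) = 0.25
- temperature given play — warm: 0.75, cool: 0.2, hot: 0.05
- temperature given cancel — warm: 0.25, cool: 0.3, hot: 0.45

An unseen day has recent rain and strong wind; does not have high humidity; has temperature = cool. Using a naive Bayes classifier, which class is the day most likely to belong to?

play: 0.1 × (1−0.25) × 0.1 × 0.5 × 0.2 = 0.00075
cancel: 0.9 × (1−0.45) × 0.8 × 0.25 × 0.3 = 0.0297
Highest score → cancel.

cancel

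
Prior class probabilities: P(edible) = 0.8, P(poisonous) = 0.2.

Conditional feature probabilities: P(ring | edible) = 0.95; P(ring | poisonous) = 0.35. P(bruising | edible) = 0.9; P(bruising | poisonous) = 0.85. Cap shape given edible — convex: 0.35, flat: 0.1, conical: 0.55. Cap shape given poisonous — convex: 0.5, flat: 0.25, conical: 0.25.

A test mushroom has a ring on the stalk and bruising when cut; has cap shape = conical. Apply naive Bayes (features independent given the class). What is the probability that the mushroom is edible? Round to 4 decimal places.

0.9620

edible: 0.8 × 0.95 × 0.9 × 0.55 = 0.3762
poisonous: 0.2 × 0.35 × 0.85 × 0.25 = 0.014875
P(edible | x) = 0.3762 / 0.391075 ≈ 0.9620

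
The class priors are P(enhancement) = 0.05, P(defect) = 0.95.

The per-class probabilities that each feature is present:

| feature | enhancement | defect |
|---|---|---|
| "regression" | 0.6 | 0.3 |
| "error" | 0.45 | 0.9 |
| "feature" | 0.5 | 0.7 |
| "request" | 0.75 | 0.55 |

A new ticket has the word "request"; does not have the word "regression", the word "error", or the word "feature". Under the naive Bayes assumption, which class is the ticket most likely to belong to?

enhancement: 0.05 × (1−0.6) × (1−0.45) × (1−0.5) × 0.75 = 0.004125
defect: 0.95 × (1−0.3) × (1−0.9) × (1−0.7) × 0.55 = 0.0109725
Highest score → defect.

defect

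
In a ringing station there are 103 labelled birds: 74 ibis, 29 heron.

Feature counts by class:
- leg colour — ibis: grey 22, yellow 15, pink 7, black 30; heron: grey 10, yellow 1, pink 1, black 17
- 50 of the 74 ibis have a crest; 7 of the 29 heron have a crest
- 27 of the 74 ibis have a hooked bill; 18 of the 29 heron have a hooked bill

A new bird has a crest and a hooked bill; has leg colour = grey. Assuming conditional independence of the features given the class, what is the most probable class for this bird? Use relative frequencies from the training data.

ibis

ibis: (74/103) × (22/74) × (50/74) × (27/74) ≈ 0.052657
heron: (29/103) × (10/29) × (7/29) × (18/29) ≈ 0.0145458
Highest score → ibis.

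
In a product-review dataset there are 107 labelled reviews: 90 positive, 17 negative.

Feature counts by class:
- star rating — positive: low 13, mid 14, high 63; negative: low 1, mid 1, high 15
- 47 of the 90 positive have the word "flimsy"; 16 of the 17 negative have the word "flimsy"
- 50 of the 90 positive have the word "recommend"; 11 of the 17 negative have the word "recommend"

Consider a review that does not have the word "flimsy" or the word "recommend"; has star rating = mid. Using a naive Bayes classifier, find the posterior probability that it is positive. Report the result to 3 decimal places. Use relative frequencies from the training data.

positive: (90/107) × (14/90) × (43/90) × (40/90) ≈ 0.0277835
negative: (17/107) × (1/17) × (1/17) × (6/17) ≈ 0.00019403
P(positive | x) = 0.0277835 / 0.02797753 ≈ 0.993

0.993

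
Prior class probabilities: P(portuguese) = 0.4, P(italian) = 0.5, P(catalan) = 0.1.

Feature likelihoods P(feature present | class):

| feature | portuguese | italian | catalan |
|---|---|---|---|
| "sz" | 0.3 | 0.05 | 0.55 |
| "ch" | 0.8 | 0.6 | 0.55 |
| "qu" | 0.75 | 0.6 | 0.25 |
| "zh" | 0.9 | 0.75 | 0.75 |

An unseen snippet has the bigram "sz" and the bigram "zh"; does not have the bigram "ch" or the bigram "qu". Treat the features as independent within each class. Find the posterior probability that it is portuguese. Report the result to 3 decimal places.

portuguese: 0.4 × 0.3 × (1−0.8) × (1−0.75) × 0.9 = 0.0054
italian: 0.5 × 0.05 × (1−0.6) × (1−0.6) × 0.75 = 0.003
catalan: 0.1 × 0.55 × (1−0.55) × (1−0.25) × 0.75 = 0.013921875
P(portuguese | x) = 0.0054 / 0.022321875 ≈ 0.242

0.242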